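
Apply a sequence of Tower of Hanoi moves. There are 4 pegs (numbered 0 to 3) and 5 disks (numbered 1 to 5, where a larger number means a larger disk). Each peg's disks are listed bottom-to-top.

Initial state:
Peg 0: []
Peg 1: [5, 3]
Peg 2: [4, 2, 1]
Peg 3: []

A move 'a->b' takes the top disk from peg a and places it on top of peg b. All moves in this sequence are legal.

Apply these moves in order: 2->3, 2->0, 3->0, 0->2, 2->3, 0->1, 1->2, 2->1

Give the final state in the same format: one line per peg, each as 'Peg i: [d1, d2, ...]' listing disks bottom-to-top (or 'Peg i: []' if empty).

Answer: Peg 0: []
Peg 1: [5, 3, 2]
Peg 2: [4]
Peg 3: [1]

Derivation:
After move 1 (2->3):
Peg 0: []
Peg 1: [5, 3]
Peg 2: [4, 2]
Peg 3: [1]

After move 2 (2->0):
Peg 0: [2]
Peg 1: [5, 3]
Peg 2: [4]
Peg 3: [1]

After move 3 (3->0):
Peg 0: [2, 1]
Peg 1: [5, 3]
Peg 2: [4]
Peg 3: []

After move 4 (0->2):
Peg 0: [2]
Peg 1: [5, 3]
Peg 2: [4, 1]
Peg 3: []

After move 5 (2->3):
Peg 0: [2]
Peg 1: [5, 3]
Peg 2: [4]
Peg 3: [1]

After move 6 (0->1):
Peg 0: []
Peg 1: [5, 3, 2]
Peg 2: [4]
Peg 3: [1]

After move 7 (1->2):
Peg 0: []
Peg 1: [5, 3]
Peg 2: [4, 2]
Peg 3: [1]

After move 8 (2->1):
Peg 0: []
Peg 1: [5, 3, 2]
Peg 2: [4]
Peg 3: [1]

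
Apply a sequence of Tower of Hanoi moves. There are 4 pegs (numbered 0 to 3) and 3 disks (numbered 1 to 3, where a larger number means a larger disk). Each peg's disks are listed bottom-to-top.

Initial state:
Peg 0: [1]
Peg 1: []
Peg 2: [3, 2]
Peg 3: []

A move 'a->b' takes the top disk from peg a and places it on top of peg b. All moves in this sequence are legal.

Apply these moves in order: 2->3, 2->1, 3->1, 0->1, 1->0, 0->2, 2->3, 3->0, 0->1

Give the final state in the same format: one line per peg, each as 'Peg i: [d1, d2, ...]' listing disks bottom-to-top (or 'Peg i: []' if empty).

After move 1 (2->3):
Peg 0: [1]
Peg 1: []
Peg 2: [3]
Peg 3: [2]

After move 2 (2->1):
Peg 0: [1]
Peg 1: [3]
Peg 2: []
Peg 3: [2]

After move 3 (3->1):
Peg 0: [1]
Peg 1: [3, 2]
Peg 2: []
Peg 3: []

After move 4 (0->1):
Peg 0: []
Peg 1: [3, 2, 1]
Peg 2: []
Peg 3: []

After move 5 (1->0):
Peg 0: [1]
Peg 1: [3, 2]
Peg 2: []
Peg 3: []

After move 6 (0->2):
Peg 0: []
Peg 1: [3, 2]
Peg 2: [1]
Peg 3: []

After move 7 (2->3):
Peg 0: []
Peg 1: [3, 2]
Peg 2: []
Peg 3: [1]

After move 8 (3->0):
Peg 0: [1]
Peg 1: [3, 2]
Peg 2: []
Peg 3: []

After move 9 (0->1):
Peg 0: []
Peg 1: [3, 2, 1]
Peg 2: []
Peg 3: []

Answer: Peg 0: []
Peg 1: [3, 2, 1]
Peg 2: []
Peg 3: []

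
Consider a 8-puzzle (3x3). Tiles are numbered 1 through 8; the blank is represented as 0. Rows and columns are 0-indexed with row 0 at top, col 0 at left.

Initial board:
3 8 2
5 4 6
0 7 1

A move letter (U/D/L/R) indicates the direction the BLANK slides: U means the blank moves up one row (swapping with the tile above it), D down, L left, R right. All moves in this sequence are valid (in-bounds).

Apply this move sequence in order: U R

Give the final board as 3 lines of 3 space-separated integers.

After move 1 (U):
3 8 2
0 4 6
5 7 1

After move 2 (R):
3 8 2
4 0 6
5 7 1

Answer: 3 8 2
4 0 6
5 7 1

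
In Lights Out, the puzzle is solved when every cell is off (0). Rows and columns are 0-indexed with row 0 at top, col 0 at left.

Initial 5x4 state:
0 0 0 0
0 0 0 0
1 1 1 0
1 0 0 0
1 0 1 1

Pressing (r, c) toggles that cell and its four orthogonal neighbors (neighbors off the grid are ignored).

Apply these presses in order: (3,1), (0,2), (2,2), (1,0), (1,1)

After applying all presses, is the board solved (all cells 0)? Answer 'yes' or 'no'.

After press 1 at (3,1):
0 0 0 0
0 0 0 0
1 0 1 0
0 1 1 0
1 1 1 1

After press 2 at (0,2):
0 1 1 1
0 0 1 0
1 0 1 0
0 1 1 0
1 1 1 1

After press 3 at (2,2):
0 1 1 1
0 0 0 0
1 1 0 1
0 1 0 0
1 1 1 1

After press 4 at (1,0):
1 1 1 1
1 1 0 0
0 1 0 1
0 1 0 0
1 1 1 1

After press 5 at (1,1):
1 0 1 1
0 0 1 0
0 0 0 1
0 1 0 0
1 1 1 1

Lights still on: 10

Answer: no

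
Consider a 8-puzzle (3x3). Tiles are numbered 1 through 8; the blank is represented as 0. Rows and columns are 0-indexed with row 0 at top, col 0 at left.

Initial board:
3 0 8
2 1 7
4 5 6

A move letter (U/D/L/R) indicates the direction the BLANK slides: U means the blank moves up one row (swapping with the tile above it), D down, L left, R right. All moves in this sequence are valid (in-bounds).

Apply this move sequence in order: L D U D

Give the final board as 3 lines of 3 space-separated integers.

After move 1 (L):
0 3 8
2 1 7
4 5 6

After move 2 (D):
2 3 8
0 1 7
4 5 6

After move 3 (U):
0 3 8
2 1 7
4 5 6

After move 4 (D):
2 3 8
0 1 7
4 5 6

Answer: 2 3 8
0 1 7
4 5 6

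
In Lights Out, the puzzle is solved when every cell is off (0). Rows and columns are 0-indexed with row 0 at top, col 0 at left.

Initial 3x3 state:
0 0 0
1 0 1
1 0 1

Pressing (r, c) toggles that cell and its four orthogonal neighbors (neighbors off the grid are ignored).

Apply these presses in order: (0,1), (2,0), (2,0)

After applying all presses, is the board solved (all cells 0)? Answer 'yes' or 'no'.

Answer: no

Derivation:
After press 1 at (0,1):
1 1 1
1 1 1
1 0 1

After press 2 at (2,0):
1 1 1
0 1 1
0 1 1

After press 3 at (2,0):
1 1 1
1 1 1
1 0 1

Lights still on: 8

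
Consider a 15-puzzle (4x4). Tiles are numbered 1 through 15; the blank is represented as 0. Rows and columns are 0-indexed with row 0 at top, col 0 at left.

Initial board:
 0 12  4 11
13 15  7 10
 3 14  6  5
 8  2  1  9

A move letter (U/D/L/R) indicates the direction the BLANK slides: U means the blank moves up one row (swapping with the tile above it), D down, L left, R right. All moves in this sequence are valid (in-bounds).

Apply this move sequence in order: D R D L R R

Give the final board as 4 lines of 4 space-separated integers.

Answer: 13 12  4 11
15 14  7 10
 3  6  0  5
 8  2  1  9

Derivation:
After move 1 (D):
13 12  4 11
 0 15  7 10
 3 14  6  5
 8  2  1  9

After move 2 (R):
13 12  4 11
15  0  7 10
 3 14  6  5
 8  2  1  9

After move 3 (D):
13 12  4 11
15 14  7 10
 3  0  6  5
 8  2  1  9

After move 4 (L):
13 12  4 11
15 14  7 10
 0  3  6  5
 8  2  1  9

After move 5 (R):
13 12  4 11
15 14  7 10
 3  0  6  5
 8  2  1  9

After move 6 (R):
13 12  4 11
15 14  7 10
 3  6  0  5
 8  2  1  9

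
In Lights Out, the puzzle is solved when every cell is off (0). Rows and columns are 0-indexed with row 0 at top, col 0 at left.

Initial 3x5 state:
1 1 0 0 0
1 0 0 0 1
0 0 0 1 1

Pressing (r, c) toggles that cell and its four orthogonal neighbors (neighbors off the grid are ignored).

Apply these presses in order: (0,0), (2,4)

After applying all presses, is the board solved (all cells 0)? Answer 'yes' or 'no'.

Answer: yes

Derivation:
After press 1 at (0,0):
0 0 0 0 0
0 0 0 0 1
0 0 0 1 1

After press 2 at (2,4):
0 0 0 0 0
0 0 0 0 0
0 0 0 0 0

Lights still on: 0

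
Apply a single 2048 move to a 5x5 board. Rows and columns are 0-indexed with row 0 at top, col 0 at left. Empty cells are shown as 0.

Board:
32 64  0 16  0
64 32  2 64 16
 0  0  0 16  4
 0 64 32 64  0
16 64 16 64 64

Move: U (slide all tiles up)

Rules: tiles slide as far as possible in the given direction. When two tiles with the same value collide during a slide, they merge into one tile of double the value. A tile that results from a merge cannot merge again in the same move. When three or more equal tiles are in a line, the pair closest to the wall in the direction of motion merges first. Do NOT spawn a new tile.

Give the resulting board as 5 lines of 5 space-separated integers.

Answer:  32  64   2  16  16
 64  32  32  64   4
 16 128  16  16  64
  0   0   0 128   0
  0   0   0   0   0

Derivation:
Slide up:
col 0: [32, 64, 0, 0, 16] -> [32, 64, 16, 0, 0]
col 1: [64, 32, 0, 64, 64] -> [64, 32, 128, 0, 0]
col 2: [0, 2, 0, 32, 16] -> [2, 32, 16, 0, 0]
col 3: [16, 64, 16, 64, 64] -> [16, 64, 16, 128, 0]
col 4: [0, 16, 4, 0, 64] -> [16, 4, 64, 0, 0]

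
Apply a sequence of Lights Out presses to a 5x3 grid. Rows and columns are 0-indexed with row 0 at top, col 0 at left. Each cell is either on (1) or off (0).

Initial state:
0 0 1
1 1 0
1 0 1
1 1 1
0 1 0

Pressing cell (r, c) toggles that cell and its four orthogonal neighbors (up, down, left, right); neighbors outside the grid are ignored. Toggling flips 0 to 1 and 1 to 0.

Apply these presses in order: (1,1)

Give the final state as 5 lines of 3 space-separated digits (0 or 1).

Answer: 0 1 1
0 0 1
1 1 1
1 1 1
0 1 0

Derivation:
After press 1 at (1,1):
0 1 1
0 0 1
1 1 1
1 1 1
0 1 0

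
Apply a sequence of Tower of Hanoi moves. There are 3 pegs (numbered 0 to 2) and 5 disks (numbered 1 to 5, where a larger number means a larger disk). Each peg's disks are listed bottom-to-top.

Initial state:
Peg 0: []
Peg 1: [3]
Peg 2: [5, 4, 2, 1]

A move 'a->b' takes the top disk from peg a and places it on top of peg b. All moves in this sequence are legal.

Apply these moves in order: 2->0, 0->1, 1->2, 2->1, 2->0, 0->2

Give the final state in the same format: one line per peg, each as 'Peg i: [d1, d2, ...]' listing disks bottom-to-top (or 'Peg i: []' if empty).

Answer: Peg 0: []
Peg 1: [3, 1]
Peg 2: [5, 4, 2]

Derivation:
After move 1 (2->0):
Peg 0: [1]
Peg 1: [3]
Peg 2: [5, 4, 2]

After move 2 (0->1):
Peg 0: []
Peg 1: [3, 1]
Peg 2: [5, 4, 2]

After move 3 (1->2):
Peg 0: []
Peg 1: [3]
Peg 2: [5, 4, 2, 1]

After move 4 (2->1):
Peg 0: []
Peg 1: [3, 1]
Peg 2: [5, 4, 2]

After move 5 (2->0):
Peg 0: [2]
Peg 1: [3, 1]
Peg 2: [5, 4]

After move 6 (0->2):
Peg 0: []
Peg 1: [3, 1]
Peg 2: [5, 4, 2]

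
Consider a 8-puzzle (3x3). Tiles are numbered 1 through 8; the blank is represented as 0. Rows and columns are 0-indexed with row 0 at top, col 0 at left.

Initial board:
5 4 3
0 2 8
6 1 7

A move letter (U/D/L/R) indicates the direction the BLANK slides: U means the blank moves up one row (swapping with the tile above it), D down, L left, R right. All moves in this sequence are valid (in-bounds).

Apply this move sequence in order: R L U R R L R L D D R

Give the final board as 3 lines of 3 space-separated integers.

After move 1 (R):
5 4 3
2 0 8
6 1 7

After move 2 (L):
5 4 3
0 2 8
6 1 7

After move 3 (U):
0 4 3
5 2 8
6 1 7

After move 4 (R):
4 0 3
5 2 8
6 1 7

After move 5 (R):
4 3 0
5 2 8
6 1 7

After move 6 (L):
4 0 3
5 2 8
6 1 7

After move 7 (R):
4 3 0
5 2 8
6 1 7

After move 8 (L):
4 0 3
5 2 8
6 1 7

After move 9 (D):
4 2 3
5 0 8
6 1 7

After move 10 (D):
4 2 3
5 1 8
6 0 7

After move 11 (R):
4 2 3
5 1 8
6 7 0

Answer: 4 2 3
5 1 8
6 7 0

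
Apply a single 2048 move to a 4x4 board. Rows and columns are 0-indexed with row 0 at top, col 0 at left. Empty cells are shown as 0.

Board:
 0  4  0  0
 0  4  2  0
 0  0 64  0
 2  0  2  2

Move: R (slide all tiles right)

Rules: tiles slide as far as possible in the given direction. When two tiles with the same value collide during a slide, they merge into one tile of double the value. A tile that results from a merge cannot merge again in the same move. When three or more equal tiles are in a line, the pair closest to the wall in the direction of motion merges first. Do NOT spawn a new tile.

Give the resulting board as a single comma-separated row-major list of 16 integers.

Answer: 0, 0, 0, 4, 0, 0, 4, 2, 0, 0, 0, 64, 0, 0, 2, 4

Derivation:
Slide right:
row 0: [0, 4, 0, 0] -> [0, 0, 0, 4]
row 1: [0, 4, 2, 0] -> [0, 0, 4, 2]
row 2: [0, 0, 64, 0] -> [0, 0, 0, 64]
row 3: [2, 0, 2, 2] -> [0, 0, 2, 4]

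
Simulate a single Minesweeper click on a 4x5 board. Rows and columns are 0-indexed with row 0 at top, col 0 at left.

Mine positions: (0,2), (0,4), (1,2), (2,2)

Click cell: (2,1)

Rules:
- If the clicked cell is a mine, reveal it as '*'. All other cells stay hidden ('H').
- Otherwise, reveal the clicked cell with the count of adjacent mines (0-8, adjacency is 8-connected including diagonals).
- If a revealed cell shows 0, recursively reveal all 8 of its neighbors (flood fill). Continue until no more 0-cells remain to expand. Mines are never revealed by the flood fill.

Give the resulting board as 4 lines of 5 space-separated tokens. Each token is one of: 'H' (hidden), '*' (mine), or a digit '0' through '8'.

H H H H H
H H H H H
H 2 H H H
H H H H H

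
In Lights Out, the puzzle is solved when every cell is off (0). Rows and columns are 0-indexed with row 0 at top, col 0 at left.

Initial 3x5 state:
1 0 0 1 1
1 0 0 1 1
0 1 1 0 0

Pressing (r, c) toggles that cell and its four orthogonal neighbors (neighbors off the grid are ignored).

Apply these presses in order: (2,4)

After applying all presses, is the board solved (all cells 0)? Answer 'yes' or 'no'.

Answer: no

Derivation:
After press 1 at (2,4):
1 0 0 1 1
1 0 0 1 0
0 1 1 1 1

Lights still on: 9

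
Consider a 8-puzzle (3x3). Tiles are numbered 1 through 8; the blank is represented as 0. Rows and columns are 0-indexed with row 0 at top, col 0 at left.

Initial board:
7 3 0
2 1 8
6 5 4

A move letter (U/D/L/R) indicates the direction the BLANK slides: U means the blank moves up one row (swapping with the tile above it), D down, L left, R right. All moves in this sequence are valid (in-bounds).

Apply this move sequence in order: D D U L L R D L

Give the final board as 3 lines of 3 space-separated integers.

After move 1 (D):
7 3 8
2 1 0
6 5 4

After move 2 (D):
7 3 8
2 1 4
6 5 0

After move 3 (U):
7 3 8
2 1 0
6 5 4

After move 4 (L):
7 3 8
2 0 1
6 5 4

After move 5 (L):
7 3 8
0 2 1
6 5 4

After move 6 (R):
7 3 8
2 0 1
6 5 4

After move 7 (D):
7 3 8
2 5 1
6 0 4

After move 8 (L):
7 3 8
2 5 1
0 6 4

Answer: 7 3 8
2 5 1
0 6 4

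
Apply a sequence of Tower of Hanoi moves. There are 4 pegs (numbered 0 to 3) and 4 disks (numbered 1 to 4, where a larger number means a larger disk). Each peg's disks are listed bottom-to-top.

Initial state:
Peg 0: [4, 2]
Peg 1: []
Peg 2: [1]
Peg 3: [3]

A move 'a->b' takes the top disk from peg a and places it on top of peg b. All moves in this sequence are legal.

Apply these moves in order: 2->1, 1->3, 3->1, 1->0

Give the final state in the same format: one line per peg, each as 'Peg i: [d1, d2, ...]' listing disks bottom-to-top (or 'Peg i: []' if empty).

After move 1 (2->1):
Peg 0: [4, 2]
Peg 1: [1]
Peg 2: []
Peg 3: [3]

After move 2 (1->3):
Peg 0: [4, 2]
Peg 1: []
Peg 2: []
Peg 3: [3, 1]

After move 3 (3->1):
Peg 0: [4, 2]
Peg 1: [1]
Peg 2: []
Peg 3: [3]

After move 4 (1->0):
Peg 0: [4, 2, 1]
Peg 1: []
Peg 2: []
Peg 3: [3]

Answer: Peg 0: [4, 2, 1]
Peg 1: []
Peg 2: []
Peg 3: [3]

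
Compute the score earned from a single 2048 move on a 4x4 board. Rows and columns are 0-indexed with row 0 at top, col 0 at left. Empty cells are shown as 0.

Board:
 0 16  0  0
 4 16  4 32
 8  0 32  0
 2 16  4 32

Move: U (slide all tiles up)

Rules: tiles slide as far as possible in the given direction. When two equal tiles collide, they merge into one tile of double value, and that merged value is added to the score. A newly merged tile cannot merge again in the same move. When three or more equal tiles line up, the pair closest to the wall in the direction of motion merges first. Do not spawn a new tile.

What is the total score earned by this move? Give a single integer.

Answer: 96

Derivation:
Slide up:
col 0: [0, 4, 8, 2] -> [4, 8, 2, 0]  score +0 (running 0)
col 1: [16, 16, 0, 16] -> [32, 16, 0, 0]  score +32 (running 32)
col 2: [0, 4, 32, 4] -> [4, 32, 4, 0]  score +0 (running 32)
col 3: [0, 32, 0, 32] -> [64, 0, 0, 0]  score +64 (running 96)
Board after move:
 4 32  4 64
 8 16 32  0
 2  0  4  0
 0  0  0  0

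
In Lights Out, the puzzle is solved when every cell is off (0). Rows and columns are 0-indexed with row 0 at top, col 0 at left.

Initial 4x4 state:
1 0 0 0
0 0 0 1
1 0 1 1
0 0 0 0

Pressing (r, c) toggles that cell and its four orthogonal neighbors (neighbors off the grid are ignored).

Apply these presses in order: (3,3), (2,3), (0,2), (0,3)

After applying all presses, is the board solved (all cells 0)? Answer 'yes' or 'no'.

After press 1 at (3,3):
1 0 0 0
0 0 0 1
1 0 1 0
0 0 1 1

After press 2 at (2,3):
1 0 0 0
0 0 0 0
1 0 0 1
0 0 1 0

After press 3 at (0,2):
1 1 1 1
0 0 1 0
1 0 0 1
0 0 1 0

After press 4 at (0,3):
1 1 0 0
0 0 1 1
1 0 0 1
0 0 1 0

Lights still on: 7

Answer: no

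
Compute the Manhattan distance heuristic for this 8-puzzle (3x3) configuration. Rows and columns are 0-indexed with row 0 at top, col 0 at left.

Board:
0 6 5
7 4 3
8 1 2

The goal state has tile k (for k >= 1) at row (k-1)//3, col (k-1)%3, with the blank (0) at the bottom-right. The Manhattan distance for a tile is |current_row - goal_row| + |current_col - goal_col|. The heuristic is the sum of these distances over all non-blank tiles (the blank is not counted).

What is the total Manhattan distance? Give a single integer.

Tile 6: (0,1)->(1,2) = 2
Tile 5: (0,2)->(1,1) = 2
Tile 7: (1,0)->(2,0) = 1
Tile 4: (1,1)->(1,0) = 1
Tile 3: (1,2)->(0,2) = 1
Tile 8: (2,0)->(2,1) = 1
Tile 1: (2,1)->(0,0) = 3
Tile 2: (2,2)->(0,1) = 3
Sum: 2 + 2 + 1 + 1 + 1 + 1 + 3 + 3 = 14

Answer: 14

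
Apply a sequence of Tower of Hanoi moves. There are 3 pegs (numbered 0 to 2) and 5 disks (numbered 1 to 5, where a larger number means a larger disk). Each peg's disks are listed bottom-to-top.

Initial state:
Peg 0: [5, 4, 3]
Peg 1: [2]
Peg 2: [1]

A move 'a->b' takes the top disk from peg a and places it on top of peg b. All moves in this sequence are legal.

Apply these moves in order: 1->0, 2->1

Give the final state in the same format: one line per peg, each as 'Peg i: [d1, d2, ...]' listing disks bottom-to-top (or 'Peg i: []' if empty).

Answer: Peg 0: [5, 4, 3, 2]
Peg 1: [1]
Peg 2: []

Derivation:
After move 1 (1->0):
Peg 0: [5, 4, 3, 2]
Peg 1: []
Peg 2: [1]

After move 2 (2->1):
Peg 0: [5, 4, 3, 2]
Peg 1: [1]
Peg 2: []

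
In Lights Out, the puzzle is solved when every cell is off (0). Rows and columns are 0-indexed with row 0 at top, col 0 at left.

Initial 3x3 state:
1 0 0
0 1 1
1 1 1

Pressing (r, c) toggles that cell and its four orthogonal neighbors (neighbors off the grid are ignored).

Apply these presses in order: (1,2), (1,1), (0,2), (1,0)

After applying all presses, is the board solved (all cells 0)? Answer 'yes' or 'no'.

After press 1 at (1,2):
1 0 1
0 0 0
1 1 0

After press 2 at (1,1):
1 1 1
1 1 1
1 0 0

After press 3 at (0,2):
1 0 0
1 1 0
1 0 0

After press 4 at (1,0):
0 0 0
0 0 0
0 0 0

Lights still on: 0

Answer: yes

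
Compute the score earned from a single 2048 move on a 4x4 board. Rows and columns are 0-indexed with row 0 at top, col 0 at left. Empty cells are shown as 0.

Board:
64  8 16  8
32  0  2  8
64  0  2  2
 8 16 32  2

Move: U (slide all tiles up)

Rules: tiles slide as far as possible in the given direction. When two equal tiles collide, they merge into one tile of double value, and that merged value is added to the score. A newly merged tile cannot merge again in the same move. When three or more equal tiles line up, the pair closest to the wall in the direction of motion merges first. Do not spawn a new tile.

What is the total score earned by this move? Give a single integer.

Answer: 24

Derivation:
Slide up:
col 0: [64, 32, 64, 8] -> [64, 32, 64, 8]  score +0 (running 0)
col 1: [8, 0, 0, 16] -> [8, 16, 0, 0]  score +0 (running 0)
col 2: [16, 2, 2, 32] -> [16, 4, 32, 0]  score +4 (running 4)
col 3: [8, 8, 2, 2] -> [16, 4, 0, 0]  score +20 (running 24)
Board after move:
64  8 16 16
32 16  4  4
64  0 32  0
 8  0  0  0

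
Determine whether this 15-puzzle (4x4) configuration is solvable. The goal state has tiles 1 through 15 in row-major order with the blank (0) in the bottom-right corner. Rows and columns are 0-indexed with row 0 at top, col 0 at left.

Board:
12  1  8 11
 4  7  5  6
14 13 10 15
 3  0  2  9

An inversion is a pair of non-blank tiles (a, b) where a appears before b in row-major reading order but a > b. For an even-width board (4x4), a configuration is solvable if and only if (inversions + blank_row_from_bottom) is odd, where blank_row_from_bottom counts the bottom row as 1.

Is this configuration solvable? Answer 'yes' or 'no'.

Inversions: 51
Blank is in row 3 (0-indexed from top), which is row 1 counting from the bottom (bottom = 1).
51 + 1 = 52, which is even, so the puzzle is not solvable.

Answer: no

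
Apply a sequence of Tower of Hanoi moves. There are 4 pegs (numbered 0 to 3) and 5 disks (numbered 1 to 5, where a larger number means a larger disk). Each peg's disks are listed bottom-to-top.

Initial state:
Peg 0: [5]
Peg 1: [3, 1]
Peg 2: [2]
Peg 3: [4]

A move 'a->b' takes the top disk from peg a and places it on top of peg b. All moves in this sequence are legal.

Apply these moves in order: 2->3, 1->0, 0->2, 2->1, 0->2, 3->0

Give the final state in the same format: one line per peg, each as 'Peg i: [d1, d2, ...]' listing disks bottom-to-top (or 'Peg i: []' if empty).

Answer: Peg 0: [2]
Peg 1: [3, 1]
Peg 2: [5]
Peg 3: [4]

Derivation:
After move 1 (2->3):
Peg 0: [5]
Peg 1: [3, 1]
Peg 2: []
Peg 3: [4, 2]

After move 2 (1->0):
Peg 0: [5, 1]
Peg 1: [3]
Peg 2: []
Peg 3: [4, 2]

After move 3 (0->2):
Peg 0: [5]
Peg 1: [3]
Peg 2: [1]
Peg 3: [4, 2]

After move 4 (2->1):
Peg 0: [5]
Peg 1: [3, 1]
Peg 2: []
Peg 3: [4, 2]

After move 5 (0->2):
Peg 0: []
Peg 1: [3, 1]
Peg 2: [5]
Peg 3: [4, 2]

After move 6 (3->0):
Peg 0: [2]
Peg 1: [3, 1]
Peg 2: [5]
Peg 3: [4]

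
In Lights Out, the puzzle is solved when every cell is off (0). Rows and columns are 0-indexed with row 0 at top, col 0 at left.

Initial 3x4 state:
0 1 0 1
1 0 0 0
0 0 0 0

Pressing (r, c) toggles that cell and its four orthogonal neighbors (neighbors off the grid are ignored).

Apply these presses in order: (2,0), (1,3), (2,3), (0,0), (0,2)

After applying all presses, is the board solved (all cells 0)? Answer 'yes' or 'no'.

After press 1 at (2,0):
0 1 0 1
0 0 0 0
1 1 0 0

After press 2 at (1,3):
0 1 0 0
0 0 1 1
1 1 0 1

After press 3 at (2,3):
0 1 0 0
0 0 1 0
1 1 1 0

After press 4 at (0,0):
1 0 0 0
1 0 1 0
1 1 1 0

After press 5 at (0,2):
1 1 1 1
1 0 0 0
1 1 1 0

Lights still on: 8

Answer: no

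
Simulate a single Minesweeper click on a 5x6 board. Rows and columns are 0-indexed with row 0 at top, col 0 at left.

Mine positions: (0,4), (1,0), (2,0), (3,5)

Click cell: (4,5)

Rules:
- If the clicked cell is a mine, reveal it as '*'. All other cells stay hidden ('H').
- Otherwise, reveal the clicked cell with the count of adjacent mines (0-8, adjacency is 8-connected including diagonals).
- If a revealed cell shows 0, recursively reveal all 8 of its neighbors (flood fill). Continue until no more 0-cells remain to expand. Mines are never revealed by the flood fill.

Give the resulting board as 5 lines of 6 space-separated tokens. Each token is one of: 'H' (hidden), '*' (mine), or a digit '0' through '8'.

H H H H H H
H H H H H H
H H H H H H
H H H H H H
H H H H H 1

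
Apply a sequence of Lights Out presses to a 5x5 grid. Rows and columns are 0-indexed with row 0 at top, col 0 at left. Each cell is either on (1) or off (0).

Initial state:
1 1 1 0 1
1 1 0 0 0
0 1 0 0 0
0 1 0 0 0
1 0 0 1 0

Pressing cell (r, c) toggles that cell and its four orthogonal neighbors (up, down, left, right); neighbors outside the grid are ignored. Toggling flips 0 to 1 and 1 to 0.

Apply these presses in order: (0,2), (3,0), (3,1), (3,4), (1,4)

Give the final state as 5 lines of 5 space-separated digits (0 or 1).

After press 1 at (0,2):
1 0 0 1 1
1 1 1 0 0
0 1 0 0 0
0 1 0 0 0
1 0 0 1 0

After press 2 at (3,0):
1 0 0 1 1
1 1 1 0 0
1 1 0 0 0
1 0 0 0 0
0 0 0 1 0

After press 3 at (3,1):
1 0 0 1 1
1 1 1 0 0
1 0 0 0 0
0 1 1 0 0
0 1 0 1 0

After press 4 at (3,4):
1 0 0 1 1
1 1 1 0 0
1 0 0 0 1
0 1 1 1 1
0 1 0 1 1

After press 5 at (1,4):
1 0 0 1 0
1 1 1 1 1
1 0 0 0 0
0 1 1 1 1
0 1 0 1 1

Answer: 1 0 0 1 0
1 1 1 1 1
1 0 0 0 0
0 1 1 1 1
0 1 0 1 1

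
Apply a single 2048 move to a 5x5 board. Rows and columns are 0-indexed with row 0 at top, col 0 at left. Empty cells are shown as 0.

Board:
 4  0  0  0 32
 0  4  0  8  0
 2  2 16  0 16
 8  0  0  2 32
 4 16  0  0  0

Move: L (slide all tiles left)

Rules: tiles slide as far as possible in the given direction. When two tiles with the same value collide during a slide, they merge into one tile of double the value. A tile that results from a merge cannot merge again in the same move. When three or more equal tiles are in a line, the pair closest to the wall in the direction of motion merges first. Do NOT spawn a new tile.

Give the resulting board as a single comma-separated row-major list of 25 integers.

Answer: 4, 32, 0, 0, 0, 4, 8, 0, 0, 0, 4, 32, 0, 0, 0, 8, 2, 32, 0, 0, 4, 16, 0, 0, 0

Derivation:
Slide left:
row 0: [4, 0, 0, 0, 32] -> [4, 32, 0, 0, 0]
row 1: [0, 4, 0, 8, 0] -> [4, 8, 0, 0, 0]
row 2: [2, 2, 16, 0, 16] -> [4, 32, 0, 0, 0]
row 3: [8, 0, 0, 2, 32] -> [8, 2, 32, 0, 0]
row 4: [4, 16, 0, 0, 0] -> [4, 16, 0, 0, 0]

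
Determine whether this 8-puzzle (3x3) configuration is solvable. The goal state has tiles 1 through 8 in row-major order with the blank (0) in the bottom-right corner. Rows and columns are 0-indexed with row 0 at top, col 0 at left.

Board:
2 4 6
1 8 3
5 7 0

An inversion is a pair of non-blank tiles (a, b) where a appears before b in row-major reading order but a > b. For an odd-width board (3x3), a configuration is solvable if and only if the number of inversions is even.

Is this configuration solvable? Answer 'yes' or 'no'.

Inversions (pairs i<j in row-major order where tile[i] > tile[j] > 0): 9
9 is odd, so the puzzle is not solvable.

Answer: no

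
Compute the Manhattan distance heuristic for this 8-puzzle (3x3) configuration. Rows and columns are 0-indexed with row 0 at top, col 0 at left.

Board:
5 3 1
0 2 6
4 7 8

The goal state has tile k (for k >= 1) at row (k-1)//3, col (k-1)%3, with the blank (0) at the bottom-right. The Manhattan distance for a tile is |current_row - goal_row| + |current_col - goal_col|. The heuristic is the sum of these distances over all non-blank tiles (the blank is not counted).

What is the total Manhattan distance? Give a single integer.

Tile 5: (0,0)->(1,1) = 2
Tile 3: (0,1)->(0,2) = 1
Tile 1: (0,2)->(0,0) = 2
Tile 2: (1,1)->(0,1) = 1
Tile 6: (1,2)->(1,2) = 0
Tile 4: (2,0)->(1,0) = 1
Tile 7: (2,1)->(2,0) = 1
Tile 8: (2,2)->(2,1) = 1
Sum: 2 + 1 + 2 + 1 + 0 + 1 + 1 + 1 = 9

Answer: 9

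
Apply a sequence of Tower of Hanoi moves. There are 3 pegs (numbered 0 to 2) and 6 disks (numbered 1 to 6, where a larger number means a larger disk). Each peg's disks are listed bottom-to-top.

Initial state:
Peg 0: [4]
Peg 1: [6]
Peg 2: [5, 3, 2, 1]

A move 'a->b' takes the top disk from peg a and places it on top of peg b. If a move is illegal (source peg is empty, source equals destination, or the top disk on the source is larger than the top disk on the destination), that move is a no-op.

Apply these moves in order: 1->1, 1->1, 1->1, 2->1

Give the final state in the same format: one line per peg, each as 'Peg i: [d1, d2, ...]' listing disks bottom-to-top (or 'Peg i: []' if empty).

Answer: Peg 0: [4]
Peg 1: [6, 1]
Peg 2: [5, 3, 2]

Derivation:
After move 1 (1->1):
Peg 0: [4]
Peg 1: [6]
Peg 2: [5, 3, 2, 1]

After move 2 (1->1):
Peg 0: [4]
Peg 1: [6]
Peg 2: [5, 3, 2, 1]

After move 3 (1->1):
Peg 0: [4]
Peg 1: [6]
Peg 2: [5, 3, 2, 1]

After move 4 (2->1):
Peg 0: [4]
Peg 1: [6, 1]
Peg 2: [5, 3, 2]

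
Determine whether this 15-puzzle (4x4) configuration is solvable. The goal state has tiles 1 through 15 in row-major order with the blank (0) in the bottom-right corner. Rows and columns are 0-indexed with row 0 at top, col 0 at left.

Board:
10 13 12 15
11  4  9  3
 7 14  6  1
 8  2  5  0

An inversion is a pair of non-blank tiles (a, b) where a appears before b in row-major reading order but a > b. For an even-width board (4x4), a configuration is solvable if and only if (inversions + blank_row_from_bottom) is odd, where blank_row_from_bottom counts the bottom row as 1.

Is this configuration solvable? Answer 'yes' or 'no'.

Answer: yes

Derivation:
Inversions: 76
Blank is in row 3 (0-indexed from top), which is row 1 counting from the bottom (bottom = 1).
76 + 1 = 77, which is odd, so the puzzle is solvable.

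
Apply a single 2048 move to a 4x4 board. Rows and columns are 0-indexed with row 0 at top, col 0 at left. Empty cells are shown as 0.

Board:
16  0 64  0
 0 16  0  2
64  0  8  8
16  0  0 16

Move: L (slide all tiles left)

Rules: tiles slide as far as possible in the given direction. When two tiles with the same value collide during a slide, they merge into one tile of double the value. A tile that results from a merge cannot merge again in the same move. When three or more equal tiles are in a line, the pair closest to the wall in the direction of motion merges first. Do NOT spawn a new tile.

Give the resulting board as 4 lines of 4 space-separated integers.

Slide left:
row 0: [16, 0, 64, 0] -> [16, 64, 0, 0]
row 1: [0, 16, 0, 2] -> [16, 2, 0, 0]
row 2: [64, 0, 8, 8] -> [64, 16, 0, 0]
row 3: [16, 0, 0, 16] -> [32, 0, 0, 0]

Answer: 16 64  0  0
16  2  0  0
64 16  0  0
32  0  0  0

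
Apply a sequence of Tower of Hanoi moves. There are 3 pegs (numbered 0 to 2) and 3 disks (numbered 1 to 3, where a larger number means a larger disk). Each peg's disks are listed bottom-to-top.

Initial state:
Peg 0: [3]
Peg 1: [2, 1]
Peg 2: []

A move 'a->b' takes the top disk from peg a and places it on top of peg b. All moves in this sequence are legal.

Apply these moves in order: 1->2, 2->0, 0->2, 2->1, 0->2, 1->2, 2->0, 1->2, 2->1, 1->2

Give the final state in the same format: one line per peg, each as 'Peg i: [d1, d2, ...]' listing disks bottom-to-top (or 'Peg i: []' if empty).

After move 1 (1->2):
Peg 0: [3]
Peg 1: [2]
Peg 2: [1]

After move 2 (2->0):
Peg 0: [3, 1]
Peg 1: [2]
Peg 2: []

After move 3 (0->2):
Peg 0: [3]
Peg 1: [2]
Peg 2: [1]

After move 4 (2->1):
Peg 0: [3]
Peg 1: [2, 1]
Peg 2: []

After move 5 (0->2):
Peg 0: []
Peg 1: [2, 1]
Peg 2: [3]

After move 6 (1->2):
Peg 0: []
Peg 1: [2]
Peg 2: [3, 1]

After move 7 (2->0):
Peg 0: [1]
Peg 1: [2]
Peg 2: [3]

After move 8 (1->2):
Peg 0: [1]
Peg 1: []
Peg 2: [3, 2]

After move 9 (2->1):
Peg 0: [1]
Peg 1: [2]
Peg 2: [3]

After move 10 (1->2):
Peg 0: [1]
Peg 1: []
Peg 2: [3, 2]

Answer: Peg 0: [1]
Peg 1: []
Peg 2: [3, 2]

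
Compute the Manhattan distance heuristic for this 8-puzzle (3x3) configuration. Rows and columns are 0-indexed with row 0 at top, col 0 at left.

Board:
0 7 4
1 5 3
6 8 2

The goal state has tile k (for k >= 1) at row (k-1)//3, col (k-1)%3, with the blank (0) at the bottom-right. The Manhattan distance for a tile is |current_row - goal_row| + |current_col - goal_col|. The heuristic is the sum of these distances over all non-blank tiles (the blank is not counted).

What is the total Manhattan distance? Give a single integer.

Answer: 14

Derivation:
Tile 7: (0,1)->(2,0) = 3
Tile 4: (0,2)->(1,0) = 3
Tile 1: (1,0)->(0,0) = 1
Tile 5: (1,1)->(1,1) = 0
Tile 3: (1,2)->(0,2) = 1
Tile 6: (2,0)->(1,2) = 3
Tile 8: (2,1)->(2,1) = 0
Tile 2: (2,2)->(0,1) = 3
Sum: 3 + 3 + 1 + 0 + 1 + 3 + 0 + 3 = 14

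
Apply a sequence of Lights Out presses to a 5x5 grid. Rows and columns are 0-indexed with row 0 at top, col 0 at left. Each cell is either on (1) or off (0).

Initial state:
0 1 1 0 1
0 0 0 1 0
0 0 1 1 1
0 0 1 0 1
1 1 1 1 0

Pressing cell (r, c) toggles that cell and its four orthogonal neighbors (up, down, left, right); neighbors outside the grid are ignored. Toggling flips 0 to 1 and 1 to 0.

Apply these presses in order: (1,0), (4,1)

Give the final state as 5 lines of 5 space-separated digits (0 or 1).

After press 1 at (1,0):
1 1 1 0 1
1 1 0 1 0
1 0 1 1 1
0 0 1 0 1
1 1 1 1 0

After press 2 at (4,1):
1 1 1 0 1
1 1 0 1 0
1 0 1 1 1
0 1 1 0 1
0 0 0 1 0

Answer: 1 1 1 0 1
1 1 0 1 0
1 0 1 1 1
0 1 1 0 1
0 0 0 1 0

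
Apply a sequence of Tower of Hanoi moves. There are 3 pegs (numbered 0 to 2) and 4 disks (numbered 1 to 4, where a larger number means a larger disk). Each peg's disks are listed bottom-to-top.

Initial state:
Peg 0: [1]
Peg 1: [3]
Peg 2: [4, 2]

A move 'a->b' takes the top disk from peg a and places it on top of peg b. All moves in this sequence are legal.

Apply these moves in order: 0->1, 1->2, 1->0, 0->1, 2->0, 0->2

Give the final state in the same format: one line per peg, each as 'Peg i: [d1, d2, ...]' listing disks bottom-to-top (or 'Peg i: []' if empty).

After move 1 (0->1):
Peg 0: []
Peg 1: [3, 1]
Peg 2: [4, 2]

After move 2 (1->2):
Peg 0: []
Peg 1: [3]
Peg 2: [4, 2, 1]

After move 3 (1->0):
Peg 0: [3]
Peg 1: []
Peg 2: [4, 2, 1]

After move 4 (0->1):
Peg 0: []
Peg 1: [3]
Peg 2: [4, 2, 1]

After move 5 (2->0):
Peg 0: [1]
Peg 1: [3]
Peg 2: [4, 2]

After move 6 (0->2):
Peg 0: []
Peg 1: [3]
Peg 2: [4, 2, 1]

Answer: Peg 0: []
Peg 1: [3]
Peg 2: [4, 2, 1]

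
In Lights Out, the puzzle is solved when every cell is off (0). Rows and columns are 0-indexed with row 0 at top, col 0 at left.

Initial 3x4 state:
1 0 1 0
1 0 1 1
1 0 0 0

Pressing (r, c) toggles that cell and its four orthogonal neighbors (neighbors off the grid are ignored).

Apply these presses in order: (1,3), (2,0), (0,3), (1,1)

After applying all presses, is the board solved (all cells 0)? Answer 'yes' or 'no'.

After press 1 at (1,3):
1 0 1 1
1 0 0 0
1 0 0 1

After press 2 at (2,0):
1 0 1 1
0 0 0 0
0 1 0 1

After press 3 at (0,3):
1 0 0 0
0 0 0 1
0 1 0 1

After press 4 at (1,1):
1 1 0 0
1 1 1 1
0 0 0 1

Lights still on: 7

Answer: no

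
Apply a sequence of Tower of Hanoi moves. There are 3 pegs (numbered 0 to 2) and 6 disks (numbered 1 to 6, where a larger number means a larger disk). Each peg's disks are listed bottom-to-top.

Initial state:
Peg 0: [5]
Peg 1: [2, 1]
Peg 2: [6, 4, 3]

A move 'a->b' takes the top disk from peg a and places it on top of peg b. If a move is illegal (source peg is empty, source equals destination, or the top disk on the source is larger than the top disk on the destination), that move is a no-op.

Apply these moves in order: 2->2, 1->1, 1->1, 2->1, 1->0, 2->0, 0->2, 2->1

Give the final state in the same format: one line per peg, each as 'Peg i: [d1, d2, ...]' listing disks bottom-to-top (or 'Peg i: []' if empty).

After move 1 (2->2):
Peg 0: [5]
Peg 1: [2, 1]
Peg 2: [6, 4, 3]

After move 2 (1->1):
Peg 0: [5]
Peg 1: [2, 1]
Peg 2: [6, 4, 3]

After move 3 (1->1):
Peg 0: [5]
Peg 1: [2, 1]
Peg 2: [6, 4, 3]

After move 4 (2->1):
Peg 0: [5]
Peg 1: [2, 1]
Peg 2: [6, 4, 3]

After move 5 (1->0):
Peg 0: [5, 1]
Peg 1: [2]
Peg 2: [6, 4, 3]

After move 6 (2->0):
Peg 0: [5, 1]
Peg 1: [2]
Peg 2: [6, 4, 3]

After move 7 (0->2):
Peg 0: [5]
Peg 1: [2]
Peg 2: [6, 4, 3, 1]

After move 8 (2->1):
Peg 0: [5]
Peg 1: [2, 1]
Peg 2: [6, 4, 3]

Answer: Peg 0: [5]
Peg 1: [2, 1]
Peg 2: [6, 4, 3]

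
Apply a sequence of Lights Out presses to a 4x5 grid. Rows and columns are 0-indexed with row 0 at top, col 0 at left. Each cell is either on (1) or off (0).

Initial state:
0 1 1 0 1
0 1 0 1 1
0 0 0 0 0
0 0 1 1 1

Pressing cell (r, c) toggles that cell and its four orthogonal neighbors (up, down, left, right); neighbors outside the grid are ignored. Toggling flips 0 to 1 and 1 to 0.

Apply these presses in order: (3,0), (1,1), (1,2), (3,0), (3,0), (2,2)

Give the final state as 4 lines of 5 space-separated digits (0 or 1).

After press 1 at (3,0):
0 1 1 0 1
0 1 0 1 1
1 0 0 0 0
1 1 1 1 1

After press 2 at (1,1):
0 0 1 0 1
1 0 1 1 1
1 1 0 0 0
1 1 1 1 1

After press 3 at (1,2):
0 0 0 0 1
1 1 0 0 1
1 1 1 0 0
1 1 1 1 1

After press 4 at (3,0):
0 0 0 0 1
1 1 0 0 1
0 1 1 0 0
0 0 1 1 1

After press 5 at (3,0):
0 0 0 0 1
1 1 0 0 1
1 1 1 0 0
1 1 1 1 1

After press 6 at (2,2):
0 0 0 0 1
1 1 1 0 1
1 0 0 1 0
1 1 0 1 1

Answer: 0 0 0 0 1
1 1 1 0 1
1 0 0 1 0
1 1 0 1 1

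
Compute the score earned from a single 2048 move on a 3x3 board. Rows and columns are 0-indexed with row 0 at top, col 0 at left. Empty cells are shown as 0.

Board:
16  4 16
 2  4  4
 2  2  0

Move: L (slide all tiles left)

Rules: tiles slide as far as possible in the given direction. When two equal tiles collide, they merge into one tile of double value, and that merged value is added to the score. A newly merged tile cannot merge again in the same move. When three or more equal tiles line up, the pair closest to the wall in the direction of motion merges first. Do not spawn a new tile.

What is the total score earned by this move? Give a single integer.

Slide left:
row 0: [16, 4, 16] -> [16, 4, 16]  score +0 (running 0)
row 1: [2, 4, 4] -> [2, 8, 0]  score +8 (running 8)
row 2: [2, 2, 0] -> [4, 0, 0]  score +4 (running 12)
Board after move:
16  4 16
 2  8  0
 4  0  0

Answer: 12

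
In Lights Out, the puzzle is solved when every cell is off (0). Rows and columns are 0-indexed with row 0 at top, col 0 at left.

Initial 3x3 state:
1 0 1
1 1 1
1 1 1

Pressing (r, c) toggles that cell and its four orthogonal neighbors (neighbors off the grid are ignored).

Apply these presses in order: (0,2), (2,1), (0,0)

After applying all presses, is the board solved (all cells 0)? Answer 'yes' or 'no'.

Answer: yes

Derivation:
After press 1 at (0,2):
1 1 0
1 1 0
1 1 1

After press 2 at (2,1):
1 1 0
1 0 0
0 0 0

After press 3 at (0,0):
0 0 0
0 0 0
0 0 0

Lights still on: 0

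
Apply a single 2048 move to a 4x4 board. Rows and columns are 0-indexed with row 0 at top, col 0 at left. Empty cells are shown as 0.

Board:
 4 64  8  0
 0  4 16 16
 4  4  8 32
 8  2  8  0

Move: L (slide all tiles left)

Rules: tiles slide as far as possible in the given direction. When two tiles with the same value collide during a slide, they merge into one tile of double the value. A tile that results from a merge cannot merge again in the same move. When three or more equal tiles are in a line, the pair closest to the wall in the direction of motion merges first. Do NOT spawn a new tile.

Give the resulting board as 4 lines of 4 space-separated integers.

Slide left:
row 0: [4, 64, 8, 0] -> [4, 64, 8, 0]
row 1: [0, 4, 16, 16] -> [4, 32, 0, 0]
row 2: [4, 4, 8, 32] -> [8, 8, 32, 0]
row 3: [8, 2, 8, 0] -> [8, 2, 8, 0]

Answer:  4 64  8  0
 4 32  0  0
 8  8 32  0
 8  2  8  0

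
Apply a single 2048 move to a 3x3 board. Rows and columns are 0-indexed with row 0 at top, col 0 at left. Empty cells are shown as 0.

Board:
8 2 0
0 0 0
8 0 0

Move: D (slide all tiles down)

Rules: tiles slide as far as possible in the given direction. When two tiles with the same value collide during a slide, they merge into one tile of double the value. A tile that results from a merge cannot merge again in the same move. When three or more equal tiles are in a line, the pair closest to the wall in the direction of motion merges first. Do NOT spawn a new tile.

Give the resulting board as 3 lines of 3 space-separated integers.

Slide down:
col 0: [8, 0, 8] -> [0, 0, 16]
col 1: [2, 0, 0] -> [0, 0, 2]
col 2: [0, 0, 0] -> [0, 0, 0]

Answer:  0  0  0
 0  0  0
16  2  0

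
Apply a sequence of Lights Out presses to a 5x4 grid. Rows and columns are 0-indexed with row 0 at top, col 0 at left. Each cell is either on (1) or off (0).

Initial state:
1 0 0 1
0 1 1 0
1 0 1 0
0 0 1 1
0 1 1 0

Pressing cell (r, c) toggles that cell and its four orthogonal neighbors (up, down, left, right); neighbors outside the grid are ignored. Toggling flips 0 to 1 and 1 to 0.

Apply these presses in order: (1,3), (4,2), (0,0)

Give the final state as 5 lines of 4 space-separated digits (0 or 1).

Answer: 0 1 0 0
1 1 0 1
1 0 1 1
0 0 0 1
0 0 0 1

Derivation:
After press 1 at (1,3):
1 0 0 0
0 1 0 1
1 0 1 1
0 0 1 1
0 1 1 0

After press 2 at (4,2):
1 0 0 0
0 1 0 1
1 0 1 1
0 0 0 1
0 0 0 1

After press 3 at (0,0):
0 1 0 0
1 1 0 1
1 0 1 1
0 0 0 1
0 0 0 1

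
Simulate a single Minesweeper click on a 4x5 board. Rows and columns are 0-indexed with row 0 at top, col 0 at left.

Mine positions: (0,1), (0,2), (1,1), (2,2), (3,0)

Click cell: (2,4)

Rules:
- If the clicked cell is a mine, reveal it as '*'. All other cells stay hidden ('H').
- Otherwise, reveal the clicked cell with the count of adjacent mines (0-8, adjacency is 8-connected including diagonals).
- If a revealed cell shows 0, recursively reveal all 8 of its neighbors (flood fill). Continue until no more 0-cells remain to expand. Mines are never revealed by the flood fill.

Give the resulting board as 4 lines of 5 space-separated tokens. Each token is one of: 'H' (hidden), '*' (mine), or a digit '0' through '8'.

H H H 1 0
H H H 2 0
H H H 1 0
H H H 1 0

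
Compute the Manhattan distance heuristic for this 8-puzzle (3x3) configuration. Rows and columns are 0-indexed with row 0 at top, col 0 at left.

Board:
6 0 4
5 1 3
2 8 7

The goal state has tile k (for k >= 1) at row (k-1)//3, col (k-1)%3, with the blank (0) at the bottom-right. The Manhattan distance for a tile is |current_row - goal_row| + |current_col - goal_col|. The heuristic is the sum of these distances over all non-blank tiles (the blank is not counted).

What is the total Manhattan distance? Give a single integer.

Tile 6: at (0,0), goal (1,2), distance |0-1|+|0-2| = 3
Tile 4: at (0,2), goal (1,0), distance |0-1|+|2-0| = 3
Tile 5: at (1,0), goal (1,1), distance |1-1|+|0-1| = 1
Tile 1: at (1,1), goal (0,0), distance |1-0|+|1-0| = 2
Tile 3: at (1,2), goal (0,2), distance |1-0|+|2-2| = 1
Tile 2: at (2,0), goal (0,1), distance |2-0|+|0-1| = 3
Tile 8: at (2,1), goal (2,1), distance |2-2|+|1-1| = 0
Tile 7: at (2,2), goal (2,0), distance |2-2|+|2-0| = 2
Sum: 3 + 3 + 1 + 2 + 1 + 3 + 0 + 2 = 15

Answer: 15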